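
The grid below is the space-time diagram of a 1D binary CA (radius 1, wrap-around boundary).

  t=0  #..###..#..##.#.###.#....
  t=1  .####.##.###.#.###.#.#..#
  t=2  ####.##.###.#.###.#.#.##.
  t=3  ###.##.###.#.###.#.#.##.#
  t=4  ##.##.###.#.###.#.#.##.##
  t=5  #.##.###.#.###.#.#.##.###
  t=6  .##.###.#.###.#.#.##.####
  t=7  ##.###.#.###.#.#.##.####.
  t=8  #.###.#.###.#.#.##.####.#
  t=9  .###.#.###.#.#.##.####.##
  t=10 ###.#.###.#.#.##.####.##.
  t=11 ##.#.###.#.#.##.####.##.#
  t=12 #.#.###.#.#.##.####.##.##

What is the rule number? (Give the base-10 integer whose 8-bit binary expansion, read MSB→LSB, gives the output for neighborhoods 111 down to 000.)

  [7] ### => #  t=0,i=4
  [6] ##. => .  t=0,i=5
  [5] #.# => #  t=0,i=13
  [4] #.. => #  t=0,i=1
  [3] .## => #  t=0,i=3
  [2] .#. => .  t=0,i=0
  [1] ..# => #  t=0,i=2
  [0] ... => .  t=0,i=22
  bits 10111010 = 186

186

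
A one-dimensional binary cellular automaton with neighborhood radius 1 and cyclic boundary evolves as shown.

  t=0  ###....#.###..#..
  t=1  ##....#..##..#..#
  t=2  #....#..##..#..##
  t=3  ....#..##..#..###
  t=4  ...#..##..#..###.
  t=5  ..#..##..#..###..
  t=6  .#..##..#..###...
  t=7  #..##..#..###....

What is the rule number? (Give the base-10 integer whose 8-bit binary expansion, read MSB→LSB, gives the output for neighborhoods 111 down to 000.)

  ### -> #   bit 7 = 1  t=0,i=1
  ##. -> .   bit 6 = 0  t=0,i=2
  #.# -> .   bit 5 = 0  t=0,i=8
  #.. -> .   bit 4 = 0  t=0,i=3
  .## -> #   bit 3 = 1  t=0,i=0
  .#. -> .   bit 2 = 0  t=0,i=7
  ..# -> #   bit 1 = 1  t=0,i=6
  ... -> .   bit 0 = 0  t=0,i=4
  bits 10001010 = 138

138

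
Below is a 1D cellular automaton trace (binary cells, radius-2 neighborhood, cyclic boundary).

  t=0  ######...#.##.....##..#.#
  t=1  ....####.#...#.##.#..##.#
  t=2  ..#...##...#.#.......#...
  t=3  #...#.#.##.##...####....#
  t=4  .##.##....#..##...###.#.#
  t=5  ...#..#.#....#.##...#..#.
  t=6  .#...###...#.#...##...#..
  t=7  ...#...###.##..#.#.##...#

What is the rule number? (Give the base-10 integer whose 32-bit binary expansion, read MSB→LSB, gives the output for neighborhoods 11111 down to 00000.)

2038826083

  [31] ##### => .  t=0,i=1
  [30] ####. => #  t=0,i=4
  [29] ###.# => #  t=1,i=7
  [28] ###.. => #  t=0,i=5
  [27] ##.## => #  t=3,i=10
  [26] ##.#. => .  t=1,i=8
  [25] ##..# => .  t=0,i=20
  [24] ##... => #  t=0,i=6
  [23] #.### => #  t=0,i=24
  [22] #.##. => .  t=0,i=11
  [21] #.#.# => .  t=3,i=6
  [20] #.#.. => .  t=1,i=9
  [19] #..## => .  t=1,i=20
  [18] #..#. => #  t=0,i=21
  [17] #...# => #  t=0,i=7
  [16] #.... => .  t=0,i=14
  [15] .#### => .  t=0,i=0
  [14] .###. => .  t=4,i=19
  [13] .##.# => .  t=1,i=16
  [12] .##.. => .  t=0,i=12
  [11] .#.## => .  t=0,i=10
  [10] .#.#. => #  t=2,i=12
  [9] .#..# => .  t=1,i=19
  [8] .#... => .  t=1,i=0
  [7] ..### => .  t=1,i=4
  [6] ..##. => #  t=0,i=18
  [5] ..#.# => #  t=0,i=9
  [4] ..#.. => .  t=2,i=2
  [3] ...## => .  t=0,i=17
  [2] ...#. => .  t=0,i=8
  [1] ....# => #  t=0,i=16
  [0] ..... => #  t=0,i=15
  bits 01111001100001100000010001100011 = 2038826083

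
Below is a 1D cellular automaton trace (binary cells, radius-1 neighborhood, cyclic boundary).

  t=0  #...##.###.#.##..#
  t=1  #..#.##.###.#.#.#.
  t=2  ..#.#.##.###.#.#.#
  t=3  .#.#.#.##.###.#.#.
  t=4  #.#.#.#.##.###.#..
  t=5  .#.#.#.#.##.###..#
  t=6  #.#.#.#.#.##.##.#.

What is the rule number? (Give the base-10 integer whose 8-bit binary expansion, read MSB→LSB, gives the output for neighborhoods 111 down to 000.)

  [7] ### => #  t=0,i=8
  [6] ##. => #  t=0,i=0
  [5] #.# => #  t=0,i=6
  [4] #.. => .  t=0,i=1
  [3] .## => .  t=0,i=4
  [2] .#. => .  t=0,i=11
  [1] ..# => #  t=0,i=3
  [0] ... => .  t=0,i=2
  bits 11100010 = 226

226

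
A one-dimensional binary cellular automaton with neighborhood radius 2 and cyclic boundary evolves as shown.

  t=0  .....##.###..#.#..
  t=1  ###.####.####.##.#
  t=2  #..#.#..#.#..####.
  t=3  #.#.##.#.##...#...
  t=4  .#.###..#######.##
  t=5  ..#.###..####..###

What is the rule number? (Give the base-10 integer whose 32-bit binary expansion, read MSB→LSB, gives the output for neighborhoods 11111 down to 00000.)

2606234717

  ##### -> #   bit 31 = 1  t=4,i=10
  ####. -> .   bit 30 = 0  t=1,i=1
  ###.# -> .   bit 29 = 0  t=1,i=2
  ###.. -> #   bit 28 = 1  t=0,i=10
  ##.## -> #   bit 27 = 1  t=0,i=7
  ##.#. -> .   bit 26 = 0  t=2,i=17
  ##..# -> #   bit 25 = 1  t=0,i=11
  ##... -> #   bit 24 = 1  t=3,i=11
  #.### -> .   bit 23 = 0  t=0,i=8
  #.##. -> #   bit 22 = 1  t=1,i=14
  #.#.# -> .   bit 21 = 0  t=3,i=2
  #.#.. -> #   bit 20 = 1  t=0,i=15
  #..## -> .   bit 19 = 0  t=2,i=12
  #..#. -> #   bit 18 = 1  t=0,i=12
  #...# -> #   bit 17 = 1  t=3,i=12
  #.... -> #   bit 16 = 1  t=0,i=17
  .#### -> #   bit 15 = 1  t=1,i=0
  .###. -> #   bit 14 = 1  t=0,i=9
  .##.# -> #   bit 13 = 1  t=0,i=6
  .##.. -> #   bit 12 = 1  t=3,i=10
  .#.## -> #   bit 11 = 1  t=3,i=3
  .#.#. -> #   bit 10 = 1  t=0,i=14
  .#..# -> .   bit 9 = 0  t=2,i=1
  .#... -> .   bit 8 = 0  t=0,i=16
  ..### -> .   bit 7 = 0  t=2,i=13
  ..##. -> #   bit 6 = 1  t=0,i=5
  ..#.# -> .   bit 5 = 0  t=0,i=13
  ..#.. -> #   bit 4 = 1  t=3,i=14
  ...## -> #   bit 3 = 1  t=0,i=4
  ...#. -> #   bit 2 = 1  t=3,i=13
  ....# -> .   bit 1 = 0  t=0,i=3
  ..... -> #   bit 0 = 1  t=0,i=0
  bits 10011011010101111111110001011101 = 2606234717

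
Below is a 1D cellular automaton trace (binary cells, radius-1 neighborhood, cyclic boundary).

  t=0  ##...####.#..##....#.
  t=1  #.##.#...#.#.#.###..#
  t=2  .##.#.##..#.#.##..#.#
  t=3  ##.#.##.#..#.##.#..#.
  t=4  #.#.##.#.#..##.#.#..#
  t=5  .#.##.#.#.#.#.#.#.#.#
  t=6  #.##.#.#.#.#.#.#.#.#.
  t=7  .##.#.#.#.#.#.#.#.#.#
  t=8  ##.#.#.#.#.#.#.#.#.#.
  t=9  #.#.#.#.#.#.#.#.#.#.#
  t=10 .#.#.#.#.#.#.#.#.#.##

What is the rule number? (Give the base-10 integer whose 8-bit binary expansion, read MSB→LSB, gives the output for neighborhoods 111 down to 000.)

  [7] ### => .  t=0,i=6
  [6] ##. => .  t=0,i=1
  [5] #.# => #  t=0,i=9
  [4] #.. => #  t=0,i=2
  [3] .## => #  t=0,i=0
  [2] .#. => .  t=0,i=10
  [1] ..# => .  t=0,i=4
  [0] ... => #  t=0,i=3
  bits 00111001 = 57

57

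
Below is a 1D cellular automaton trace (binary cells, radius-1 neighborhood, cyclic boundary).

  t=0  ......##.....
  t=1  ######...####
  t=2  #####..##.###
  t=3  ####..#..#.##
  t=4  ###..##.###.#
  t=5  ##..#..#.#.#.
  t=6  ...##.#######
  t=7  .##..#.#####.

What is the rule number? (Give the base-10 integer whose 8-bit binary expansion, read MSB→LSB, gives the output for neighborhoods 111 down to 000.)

  ###|#  b7=1 t=1,i=0
  ##.|.  b6=0 t=0,i=7
  #.#|#  b5=1 t=2,i=9
  #..|.  b4=0 t=0,i=8
  .##|.  b3=0 t=0,i=6
  .#.|#  b2=1 t=3,i=6
  ..#|#  b1=1 t=0,i=5
  ...|#  b0=1 t=0,i=0
  bits 10100111 = 167

167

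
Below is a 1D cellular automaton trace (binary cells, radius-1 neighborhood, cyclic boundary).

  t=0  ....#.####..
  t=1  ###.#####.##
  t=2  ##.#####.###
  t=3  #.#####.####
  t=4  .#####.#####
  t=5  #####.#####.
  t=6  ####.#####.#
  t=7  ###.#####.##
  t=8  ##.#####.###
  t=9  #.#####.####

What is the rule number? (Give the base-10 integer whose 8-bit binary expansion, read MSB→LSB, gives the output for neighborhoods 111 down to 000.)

  nb ###: next=#  (t=0,i=7, bit7=1)
  nb ##.: next=.  (t=0,i=9, bit6=0)
  nb #.#: next=#  (t=0,i=5, bit5=1)
  nb #..: next=#  (t=0,i=10, bit4=1)
  nb .##: next=#  (t=0,i=6, bit3=1)
  nb .#.: next=#  (t=0,i=4, bit2=1)
  nb ..#: next=.  (t=0,i=3, bit1=0)
  nb ...: next=#  (t=0,i=0, bit0=1)
  bits 10111101 = 189

189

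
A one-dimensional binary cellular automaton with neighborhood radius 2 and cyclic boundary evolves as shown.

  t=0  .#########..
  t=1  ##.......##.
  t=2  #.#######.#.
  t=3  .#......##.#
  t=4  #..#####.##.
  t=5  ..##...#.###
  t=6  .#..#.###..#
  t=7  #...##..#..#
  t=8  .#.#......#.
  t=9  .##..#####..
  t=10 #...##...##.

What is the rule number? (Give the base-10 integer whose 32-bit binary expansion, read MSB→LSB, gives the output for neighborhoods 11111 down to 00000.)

  ##### -> .   bit 31 = 0  t=0,i=3
  ####. -> .   bit 30 = 0  t=0,i=8
  ###.# -> #   bit 29 = 1  t=2,i=8
  ###.. -> #   bit 28 = 1  t=0,i=9
  ##.## -> .   bit 27 = 0  t=1,i=11
  ##.#. -> #   bit 26 = 1  t=2,i=9
  ##..# -> .   bit 25 = 0  t=5,i=0
  ##... -> #   bit 24 = 1  t=0,i=10
  #.### -> .   bit 23 = 0  t=2,i=2
  #.##. -> #   bit 22 = 1  t=1,i=0
  #.#.# -> .   bit 21 = 0  t=2,i=0
  #.#.. -> .   bit 20 = 0  t=3,i=1
  #..## -> #   bit 19 = 1  t=4,i=2
  #..#. -> .   bit 18 = 0  t=6,i=3
  #...# -> .   bit 17 = 0  t=0,i=11
  #.... -> #   bit 16 = 1  t=1,i=3
  .#### -> .   bit 15 = 0  t=0,i=2
  .###. -> .   bit 14 = 0  t=5,i=10
  .##.# -> #   bit 13 = 1  t=1,i=10
  .##.. -> .   bit 12 = 0  t=1,i=1
  .#.## -> #   bit 11 = 1  t=2,i=1
  .#.#. -> #   bit 10 = 1  t=2,i=11
  .#..# -> .   bit 9 = 0  t=4,i=1
  .#... -> .   bit 8 = 0  t=3,i=2
  ..### -> #   bit 7 = 1  t=0,i=1
  ..##. -> .   bit 6 = 0  t=1,i=9
  ..#.# -> #   bit 5 = 1  t=5,i=7
  ..#.. -> .   bit 4 = 0  t=7,i=8
  ...## -> #   bit 3 = 1  t=0,i=0
  ...#. -> #   bit 2 = 1  t=5,i=6
  ....# -> #   bit 1 = 1  t=1,i=7
  ..... -> #   bit 0 = 1  t=1,i=4
  bits 00110101010010010010110010101111 = 893988015

893988015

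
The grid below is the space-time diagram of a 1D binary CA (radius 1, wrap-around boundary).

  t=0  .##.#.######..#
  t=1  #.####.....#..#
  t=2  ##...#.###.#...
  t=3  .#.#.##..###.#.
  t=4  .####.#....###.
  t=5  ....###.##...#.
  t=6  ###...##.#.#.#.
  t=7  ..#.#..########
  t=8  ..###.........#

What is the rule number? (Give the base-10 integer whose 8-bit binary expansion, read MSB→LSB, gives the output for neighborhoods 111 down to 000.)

101

  ###|.  b7=0 t=0,i=7
  ##.|#  b6=1 t=0,i=2
  #.#|#  b5=1 t=0,i=0
  #..|.  b4=0 t=0,i=12
  .##|.  b3=0 t=0,i=1
  .#.|#  b2=1 t=0,i=4
  ..#|.  b1=0 t=0,i=13
  ...|#  b0=1 t=1,i=7
  bits 01100101 = 101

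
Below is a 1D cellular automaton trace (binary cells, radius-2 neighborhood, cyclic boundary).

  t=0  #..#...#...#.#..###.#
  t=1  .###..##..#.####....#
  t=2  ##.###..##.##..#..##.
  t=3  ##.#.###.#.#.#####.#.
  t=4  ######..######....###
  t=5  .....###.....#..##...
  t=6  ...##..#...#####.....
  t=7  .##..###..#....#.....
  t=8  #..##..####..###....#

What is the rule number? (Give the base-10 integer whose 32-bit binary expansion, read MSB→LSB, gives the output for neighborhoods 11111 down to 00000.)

  nb #####: next=.  (t=3,i=15, bit31=0)
  nb ####.: next=.  (t=1,i=14, bit30=0)
  nb ###.#: next=.  (t=0,i=18, bit29=0)
  nb ###..: next=#  (t=1,i=3, bit28=1)
  nb ##.##: next=.  (t=0,i=19, bit27=0)
  nb ##.#.: next=#  (t=3,i=2, bit26=1)
  nb ##..#: next=#  (t=0,i=1, bit25=1)
  nb ##...: next=.  (t=1,i=16, bit24=0)
  nb #.###: next=#  (t=1,i=1, bit23=1)
  nb #.##.: next=#  (t=0,i=20, bit22=1)
  nb #.#.#: next=#  (t=3,i=3, bit21=1)
  nb #.#..: next=#  (t=0,i=13, bit20=1)
  nb #..##: next=#  (t=0,i=15, bit19=1)
  nb #..#.: next=#  (t=0,i=2, bit18=1)
  nb #...#: next=.  (t=0,i=5, bit17=0)
  nb #....: next=.  (t=1,i=17, bit16=0)
  nb .####: next=.  (t=1,i=13, bit15=0)
  nb .###.: next=.  (t=0,i=17, bit14=0)
  nb .##.#: next=#  (t=2,i=1, bit13=1)
  nb .##..: next=.  (t=0,i=0, bit12=0)
  nb .#.##: next=#  (t=1,i=0, bit11=1)
  nb .#.#.: next=#  (t=0,i=12, bit10=1)
  nb .#..#: next=#  (t=0,i=14, bit9=1)
  nb .#...: next=.  (t=0,i=4, bit8=0)
  nb ..###: next=.  (t=0,i=16, bit7=0)
  nb ..##.: next=.  (t=1,i=6, bit6=0)
  nb ..#.#: next=.  (t=0,i=11, bit5=0)
  nb ..#..: next=#  (t=0,i=3, bit4=1)
  nb ...##: next=#  (t=4,i=17, bit3=1)
  nb ...#.: next=#  (t=0,i=6, bit2=1)
  nb ....#: next=#  (t=1,i=18, bit1=1)
  nb .....: next=.  (t=5,i=0, bit0=0)
  bits 00010110111111000010111000011110 = 385625630

385625630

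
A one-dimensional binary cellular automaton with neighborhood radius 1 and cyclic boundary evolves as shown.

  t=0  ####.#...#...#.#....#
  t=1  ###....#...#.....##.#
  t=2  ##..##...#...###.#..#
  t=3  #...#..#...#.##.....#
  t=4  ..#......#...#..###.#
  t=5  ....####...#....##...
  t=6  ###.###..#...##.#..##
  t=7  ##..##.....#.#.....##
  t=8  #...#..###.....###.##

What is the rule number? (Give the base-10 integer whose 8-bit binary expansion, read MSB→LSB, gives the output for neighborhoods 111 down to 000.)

137

  [7] ### => #  t=0,i=0
  [6] ##. => .  t=0,i=3
  [5] #.# => .  t=0,i=4
  [4] #.. => .  t=0,i=6
  [3] .## => #  t=0,i=20
  [2] .#. => .  t=0,i=5
  [1] ..# => .  t=0,i=8
  [0] ... => #  t=0,i=7
  bits 10001001 = 137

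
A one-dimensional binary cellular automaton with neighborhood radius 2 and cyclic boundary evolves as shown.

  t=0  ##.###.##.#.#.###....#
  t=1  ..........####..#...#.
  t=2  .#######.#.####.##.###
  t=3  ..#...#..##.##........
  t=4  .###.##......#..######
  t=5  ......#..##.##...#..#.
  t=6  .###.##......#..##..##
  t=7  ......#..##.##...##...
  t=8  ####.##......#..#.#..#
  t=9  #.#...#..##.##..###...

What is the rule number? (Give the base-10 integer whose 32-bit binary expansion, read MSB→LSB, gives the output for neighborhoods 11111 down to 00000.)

1378917693

  [31] ##### => .  t=2,i=3
  [30] ####. => #  t=1,i=12
  [29] ###.# => .  t=0,i=1
  [28] ###.. => #  t=0,i=16
  [27] ##.## => .  t=0,i=2
  [26] ##.#. => .  t=0,i=9
  [25] ##..# => #  t=1,i=14
  [24] ##... => .  t=0,i=17
  [23] #.### => .  t=0,i=3
  [22] #.##. => .  t=0,i=7
  [21] #.#.# => #  t=0,i=10
  [20] #.#.. => #  t=8,i=18
  [19] #..## => .  t=3,i=8
  [18] #..#. => .  t=1,i=15
  [17] #...# => .  t=1,i=18
  [16] #.... => .  t=0,i=18
  [15] .#### => #  t=1,i=11
  [14] .###. => .  t=0,i=0
  [13] .##.# => .  t=0,i=8
  [12] .##.. => #  t=3,i=13
  [11] .#.## => #  t=0,i=13
  [10] .#.#. => #  t=0,i=11
  [9] .#..# => .  t=3,i=7
  [8] .#... => #  t=1,i=17
  [7] ..### => .  t=0,i=21
  [6] ..##. => .  t=3,i=9
  [5] ..#.# => #  t=8,i=16
  [4] ..#.. => #  t=1,i=16
  [3] ...## => #  t=0,i=20
  [2] ...#. => #  t=1,i=19
  [1] ....# => .  t=0,i=19
  [0] ..... => #  t=1,i=1
  bits 01010010001100001001110100111101 = 1378917693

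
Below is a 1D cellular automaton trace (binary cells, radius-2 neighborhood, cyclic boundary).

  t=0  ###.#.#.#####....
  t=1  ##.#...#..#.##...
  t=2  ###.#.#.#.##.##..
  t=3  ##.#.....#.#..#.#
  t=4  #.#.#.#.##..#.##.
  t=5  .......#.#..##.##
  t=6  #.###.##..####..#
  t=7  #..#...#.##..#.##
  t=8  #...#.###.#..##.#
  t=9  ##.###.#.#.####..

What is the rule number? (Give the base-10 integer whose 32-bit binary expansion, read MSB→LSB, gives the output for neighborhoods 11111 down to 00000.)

2500361189

  #####|#  b31=1 t=0,i=10
  ####.|.  b30=0 t=0,i=11
  ###.#|.  b29=0 t=0,i=2
  ###..|#  b28=1 t=0,i=12
  ##.##|.  b27=0 t=2,i=12
  ##.#.|#  b26=1 t=0,i=3
  ##..#|.  b25=0 t=2,i=15
  ##...|#  b24=1 t=0,i=13
  #.###|.  b23=0 t=0,i=8
  #.##.|.  b22=0 t=1,i=12
  #.#.#|.  b21=0 t=0,i=4
  #.#..|.  b20=0 t=1,i=3
  #..##|#  b19=1 t=2,i=16
  #..#.|.  b18=0 t=1,i=9
  #...#|.  b17=0 t=1,i=5
  #....|.  b16=0 t=0,i=14
  .####|.  b15=0 t=0,i=9
  .###.|#  b14=1 t=0,i=1
  .##.#|#  b13=1 t=1,i=1
  .##..|#  b12=1 t=1,i=13
  .#.##|#  b11=1 t=0,i=7
  .#.#.|.  b10=0 t=0,i=5
  .#..#|#  b9=1 t=1,i=8
  .#...|#  b8=1 t=1,i=4
  ..###|#  b7=1 t=0,i=0
  ..##.|#  b6=1 t=1,i=0
  ..#.#|#  b5=1 t=1,i=10
  ..#..|.  b4=0 t=1,i=7
  ...##|.  b3=0 t=0,i=16
  ...#.|#  b2=1 t=1,i=6
  ....#|.  b1=0 t=0,i=15
  .....|#  b0=1 t=3,i=6
  bits 10010101000010000111101111100101 = 2500361189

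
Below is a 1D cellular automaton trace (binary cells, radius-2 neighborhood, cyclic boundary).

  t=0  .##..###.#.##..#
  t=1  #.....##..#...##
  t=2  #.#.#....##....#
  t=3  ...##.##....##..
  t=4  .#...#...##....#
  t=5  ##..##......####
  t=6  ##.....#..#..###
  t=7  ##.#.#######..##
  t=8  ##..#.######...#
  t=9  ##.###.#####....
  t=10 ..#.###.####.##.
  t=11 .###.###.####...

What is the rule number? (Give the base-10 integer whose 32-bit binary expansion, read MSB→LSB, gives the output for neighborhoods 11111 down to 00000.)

4162178614

  ##### -> #   bit 31 = 1  t=5,i=14
  ####. -> #   bit 30 = 1  t=5,i=0
  ###.# -> #   bit 29 = 1  t=0,i=7
  ###.. -> #   bit 28 = 1  t=1,i=0
  ##.## -> #   bit 27 = 1  t=3,i=5
  ##.#. -> .   bit 26 = 0  t=0,i=8
  ##..# -> .   bit 25 = 0  t=0,i=3
  ##... -> .   bit 24 = 0  t=1,i=1
  #.### -> .   bit 23 = 0  t=7,i=5
  #.##. -> .   bit 22 = 0  t=0,i=1
  #.#.# -> .   bit 21 = 0  t=0,i=9
  #.#.. -> #   bit 20 = 1  t=2,i=4
  #..## -> .   bit 19 = 0  t=0,i=4
  #..#. -> #   bit 18 = 1  t=0,i=14
  #...# -> .   bit 17 = 0  t=1,i=12
  #.... -> #   bit 16 = 1  t=1,i=2
  .#### -> #   bit 15 = 1  t=5,i=13
  .###. -> #   bit 14 = 1  t=0,i=6
  .##.# -> .   bit 13 = 0  t=2,i=0
  .##.. -> .   bit 12 = 0  t=0,i=2
  .#.## -> #   bit 11 = 1  t=0,i=0
  .#.#. -> #   bit 10 = 1  t=2,i=3
  .#..# -> #   bit 9 = 1  t=6,i=8
  .#... -> .   bit 8 = 0  t=1,i=11
  ..### -> .   bit 7 = 0  t=0,i=5
  ..##. -> .   bit 6 = 0  t=1,i=6
  ..#.# -> #   bit 5 = 1  t=0,i=15
  ..#.. -> #   bit 4 = 1  t=1,i=10
  ...## -> .   bit 3 = 0  t=1,i=5
  ...#. -> #   bit 2 = 1  t=4,i=4
  ....# -> #   bit 1 = 1  t=1,i=4
  ..... -> .   bit 0 = 0  t=1,i=3
  bits 11111000000101011100111000110110 = 4162178614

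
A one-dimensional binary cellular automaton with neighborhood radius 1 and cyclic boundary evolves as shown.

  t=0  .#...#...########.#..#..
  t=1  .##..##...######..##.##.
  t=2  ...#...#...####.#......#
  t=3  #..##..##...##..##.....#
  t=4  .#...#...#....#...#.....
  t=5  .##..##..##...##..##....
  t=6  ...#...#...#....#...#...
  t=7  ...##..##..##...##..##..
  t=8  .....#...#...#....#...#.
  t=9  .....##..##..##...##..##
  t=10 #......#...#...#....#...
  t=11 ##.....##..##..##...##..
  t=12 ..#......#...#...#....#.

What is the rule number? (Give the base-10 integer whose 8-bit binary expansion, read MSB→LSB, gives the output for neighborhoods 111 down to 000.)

148

  [7] ### => #  t=0,i=10
  [6] ##. => .  t=0,i=16
  [5] #.# => .  t=0,i=17
  [4] #.. => #  t=0,i=2
  [3] .## => .  t=0,i=9
  [2] .#. => #  t=0,i=1
  [1] ..# => .  t=0,i=0
  [0] ... => .  t=0,i=3
  bits 10010100 = 148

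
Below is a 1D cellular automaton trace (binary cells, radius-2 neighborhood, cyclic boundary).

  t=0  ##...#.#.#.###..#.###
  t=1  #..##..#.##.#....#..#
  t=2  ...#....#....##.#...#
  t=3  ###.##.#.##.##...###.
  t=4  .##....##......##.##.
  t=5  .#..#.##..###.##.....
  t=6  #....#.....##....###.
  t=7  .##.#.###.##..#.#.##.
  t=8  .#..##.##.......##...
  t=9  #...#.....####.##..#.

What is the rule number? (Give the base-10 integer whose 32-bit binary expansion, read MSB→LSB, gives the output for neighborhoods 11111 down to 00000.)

3760408909

  ##### -> #   bit 31 = 1  t=0,i=20
  ####. -> #   bit 30 = 1  t=0,i=0
  ###.# -> #   bit 29 = 1  t=3,i=2
  ###.. -> .   bit 28 = 0  t=0,i=1
  ##.## -> .   bit 27 = 0  t=3,i=3
  ##.#. -> .   bit 26 = 0  t=1,i=11
  ##..# -> .   bit 25 = 0  t=0,i=14
  ##... -> .   bit 24 = 0  t=0,i=2
  #.### -> .   bit 23 = 0  t=0,i=11
  #.##. -> .   bit 22 = 0  t=1,i=9
  #.#.# -> #   bit 21 = 1  t=0,i=7
  #.#.. -> .   bit 20 = 0  t=1,i=12
  #..## -> .   bit 19 = 0  t=1,i=2
  #..#. -> .   bit 18 = 0  t=0,i=15
  #...# -> #   bit 17 = 1  t=0,i=3
  #.... -> #   bit 16 = 1  t=1,i=14
  .#### -> .   bit 15 = 0  t=0,i=19
  .###. -> #   bit 14 = 1  t=0,i=12
  .##.# -> .   bit 13 = 0  t=1,i=10
  .##.. -> .   bit 12 = 0  t=1,i=0
  .#.## -> #   bit 11 = 1  t=0,i=10
  .#.#. -> .   bit 10 = 0  t=0,i=6
  .#..# -> .   bit 9 = 0  t=1,i=18
  .#... -> #   bit 8 = 1  t=1,i=13
  ..### -> .   bit 7 = 0  t=3,i=17
  ..##. -> #   bit 6 = 1  t=1,i=3
  ..#.# -> .   bit 5 = 0  t=0,i=5
  ..#.. -> .   bit 4 = 0  t=1,i=17
  ...## -> #   bit 3 = 1  t=2,i=12
  ...#. -> #   bit 2 = 1  t=0,i=4
  ....# -> .   bit 1 = 0  t=1,i=15
  ..... -> #   bit 0 = 1  t=4,i=11
  bits 11100000001000110100100101001101 = 3760408909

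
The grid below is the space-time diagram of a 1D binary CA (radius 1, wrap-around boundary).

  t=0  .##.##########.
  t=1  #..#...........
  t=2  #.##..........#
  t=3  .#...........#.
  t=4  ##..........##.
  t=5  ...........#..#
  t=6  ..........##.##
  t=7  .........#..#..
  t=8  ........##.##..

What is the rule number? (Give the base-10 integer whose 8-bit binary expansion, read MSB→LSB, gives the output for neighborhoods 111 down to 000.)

38

  [7] ### => .  t=0,i=5
  [6] ##. => .  t=0,i=2
  [5] #.# => #  t=0,i=3
  [4] #.. => .  t=0,i=14
  [3] .## => .  t=0,i=1
  [2] .#. => #  t=1,i=0
  [1] ..# => #  t=0,i=0
  [0] ... => .  t=1,i=5
  bits 00100110 = 38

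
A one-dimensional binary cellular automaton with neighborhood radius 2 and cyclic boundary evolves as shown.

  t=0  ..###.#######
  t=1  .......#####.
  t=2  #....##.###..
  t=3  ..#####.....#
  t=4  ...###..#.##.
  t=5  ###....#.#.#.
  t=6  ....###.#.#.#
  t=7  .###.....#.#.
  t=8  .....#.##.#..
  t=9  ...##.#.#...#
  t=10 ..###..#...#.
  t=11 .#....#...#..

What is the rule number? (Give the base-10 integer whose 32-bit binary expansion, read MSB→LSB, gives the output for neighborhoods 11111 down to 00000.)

  [31] ##### => #  t=0,i=8
  [30] ####. => #  t=0,i=11
  [29] ###.# => .  t=0,i=4
  [28] ###.. => .  t=0,i=12
  [27] ##.## => .  t=0,i=5
  [26] ##.#. => .  t=6,i=7
  [25] ##..# => .  t=0,i=0
  [24] ##... => .  t=1,i=12
  [23] #.### => .  t=0,i=6
  [22] #.##. => .  t=4,i=10
  [21] #.#.# => .  t=5,i=9
  [20] #.#.. => .  t=6,i=12
  [19] #..## => .  t=0,i=1
  [18] #..#. => #  t=2,i=12
  [17] #...# => .  t=9,i=1
  [16] #.... => #  t=1,i=0
  [15] .#### => #  t=0,i=7
  [14] .###. => .  t=0,i=3
  [13] .##.# => #  t=2,i=6
  [12] .##.. => #  t=4,i=11
  [11] .#.## => #  t=4,i=9
  [10] .#.#. => #  t=5,i=8
  [9] .#..# => .  t=3,i=0
  [8] .#... => .  t=2,i=1
  [7] ..### => .  t=0,i=2
  [6] ..##. => #  t=2,i=5
  [5] ..#.# => .  t=4,i=8
  [4] ..#.. => .  t=2,i=0
  [3] ...## => #  t=1,i=6
  [2] ...#. => #  t=3,i=11
  [1] ....# => #  t=1,i=5
  [0] ..... => .  t=1,i=1
  bits 11000000000001011011110001001110 = 3221601358

3221601358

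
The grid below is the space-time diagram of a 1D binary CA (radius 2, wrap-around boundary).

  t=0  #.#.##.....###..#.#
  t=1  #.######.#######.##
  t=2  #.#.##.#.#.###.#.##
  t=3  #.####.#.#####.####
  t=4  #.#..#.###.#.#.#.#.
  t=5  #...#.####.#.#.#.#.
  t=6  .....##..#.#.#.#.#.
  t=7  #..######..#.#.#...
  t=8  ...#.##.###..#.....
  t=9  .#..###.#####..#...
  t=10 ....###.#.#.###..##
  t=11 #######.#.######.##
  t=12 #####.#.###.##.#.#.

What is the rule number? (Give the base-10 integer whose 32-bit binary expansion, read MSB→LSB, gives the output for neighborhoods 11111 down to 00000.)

  nb #####: next=#  (t=1,i=4, bit31=1)
  nb ####.: next=.  (t=1,i=6, bit30=0)
  nb ###.#: next=#  (t=1,i=0, bit29=1)
  nb ###..: next=#  (t=0,i=13, bit28=1)
  nb ##.##: next=.  (t=1,i=1, bit27=0)
  nb ##.#.: next=.  (t=0,i=1, bit26=0)
  nb ##..#: next=#  (t=0,i=14, bit25=1)
  nb ##...: next=#  (t=0,i=6, bit24=1)
  nb #.###: next=#  (t=1,i=2, bit23=1)
  nb #.##.: next=#  (t=0,i=4, bit22=1)
  nb #.#.#: next=#  (t=0,i=2, bit21=1)
  nb #.#..: next=.  (t=4,i=2, bit20=0)
  nb #..##: next=.  (t=7,i=2, bit19=0)
  nb #..#.: next=#  (t=0,i=15, bit18=1)
  nb #...#: next=.  (t=5,i=2, bit17=0)
  nb #....: next=#  (t=0,i=7, bit16=1)
  nb .####: next=.  (t=1,i=3, bit15=0)
  nb .###.: next=#  (t=0,i=12, bit14=1)
  nb .##.#: next=#  (t=0,i=0, bit13=1)
  nb .##..: next=#  (t=0,i=5, bit12=1)
  nb .#.##: next=#  (t=0,i=3, bit11=1)
  nb .#.#.: next=.  (t=2,i=8, bit10=0)
  nb .#..#: next=.  (t=4,i=3, bit9=0)
  nb .#...: next=.  (t=5,i=1, bit8=0)
  nb ..###: next=#  (t=0,i=11, bit7=1)
  nb ..##.: next=#  (t=6,i=5, bit6=1)
  nb ..#.#: next=.  (t=0,i=16, bit5=0)
  nb ..#..: next=.  (t=7,i=0, bit4=0)
  nb ...##: next=#  (t=0,i=10, bit3=1)
  nb ...#.: next=.  (t=5,i=3, bit2=0)
  nb ....#: next=#  (t=0,i=9, bit1=1)
  nb .....: next=.  (t=0,i=8, bit0=0)
  bits 10110011111001010111100011001010 = 3018160330

3018160330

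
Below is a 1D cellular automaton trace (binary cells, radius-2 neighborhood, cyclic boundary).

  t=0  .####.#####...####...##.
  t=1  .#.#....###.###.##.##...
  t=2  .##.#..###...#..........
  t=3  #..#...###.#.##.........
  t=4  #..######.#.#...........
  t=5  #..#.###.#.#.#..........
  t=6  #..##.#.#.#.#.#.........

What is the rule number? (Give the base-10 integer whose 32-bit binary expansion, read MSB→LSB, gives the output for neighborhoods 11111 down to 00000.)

3556920760

  #####|#  b31=1 t=0,i=8
  ####.|#  b30=1 t=0,i=3
  ###.#|.  b29=0 t=0,i=4
  ###..|#  b28=1 t=0,i=10
  ##.##|.  b27=0 t=0,i=5
  ##.#.|#  b26=1 t=2,i=3
  ##..#|.  b25=0 t=0,i=23
  ##...|.  b24=0 t=0,i=11
  #.###|.  b23=0 t=0,i=6
  #.##.|.  b22=0 t=1,i=16
  #.#.#|.  b21=0 t=3,i=11
  #.#..|.  b20=0 t=1,i=3
  #..##|.  b19=0 t=0,i=0
  #..#.|.  b18=0 t=3,i=2
  #...#|#  b17=1 t=0,i=12
  #....|.  b16=0 t=1,i=5
  .####|.  b15=0 t=0,i=2
  .###.|#  b14=1 t=1,i=9
  .##.#|.  b13=0 t=1,i=17
  .##..|.  b12=0 t=0,i=22
  .#.##|#  b11=1 t=3,i=12
  .#.#.|#  b10=1 t=1,i=2
  .#..#|.  b9=0 t=2,i=5
  .#...|#  b8=1 t=1,i=4
  ..###|#  b7=1 t=0,i=1
  ..##.|.  b6=0 t=0,i=21
  ..#.#|#  b5=1 t=1,i=1
  ..#..|#  b4=1 t=2,i=13
  ...##|#  b3=1 t=0,i=13
  ...#.|.  b2=0 t=1,i=0
  ....#|.  b1=0 t=1,i=6
  .....|.  b0=0 t=2,i=16
  bits 11010100000000100100110110111000 = 3556920760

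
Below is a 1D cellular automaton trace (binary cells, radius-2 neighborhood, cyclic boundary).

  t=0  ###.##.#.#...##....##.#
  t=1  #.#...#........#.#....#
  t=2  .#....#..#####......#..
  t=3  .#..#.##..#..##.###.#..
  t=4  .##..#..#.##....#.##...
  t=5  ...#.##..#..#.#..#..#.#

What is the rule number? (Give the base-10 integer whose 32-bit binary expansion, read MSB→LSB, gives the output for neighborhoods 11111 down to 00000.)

  nb #####: next=.  (t=2,i=11, bit31=0)
  nb ####.: next=.  (t=0,i=1, bit30=0)
  nb ###.#: next=#  (t=0,i=2, bit29=1)
  nb ###..: next=#  (t=2,i=13, bit28=1)
  nb ##.##: next=.  (t=0,i=3, bit27=0)
  nb ##.#.: next=#  (t=0,i=6, bit26=1)
  nb ##..#: next=#  (t=3,i=8, bit25=1)
  nb ##...: next=#  (t=0,i=15, bit24=1)
  nb #.###: next=#  (t=0,i=22, bit23=1)
  nb #.##.: next=.  (t=0,i=4, bit22=0)
  nb #.#.#: next=.  (t=0,i=7, bit21=0)
  nb #.#..: next=.  (t=0,i=9, bit20=0)
  nb #..##: next=.  (t=2,i=8, bit19=0)
  nb #..#.: next=.  (t=3,i=3, bit18=0)
  nb #...#: next=.  (t=0,i=11, bit17=0)
  nb #....: next=.  (t=0,i=16, bit16=0)
  nb .####: next=#  (t=0,i=0, bit15=1)
  nb .###.: next=.  (t=3,i=17, bit14=0)
  nb .##.#: next=.  (t=0,i=5, bit13=0)
  nb .##..: next=.  (t=0,i=14, bit12=0)
  nb .#.##: next=#  (t=3,i=5, bit11=1)
  nb .#.#.: next=.  (t=0,i=8, bit10=0)
  nb .#..#: next=#  (t=2,i=7, bit9=1)
  nb .#...: next=.  (t=0,i=10, bit8=0)
  nb ..###: next=.  (t=2,i=9, bit7=0)
  nb ..##.: next=.  (t=0,i=13, bit6=0)
  nb ..#.#: next=.  (t=1,i=15, bit5=0)
  nb ..#..: next=#  (t=1,i=6, bit4=1)
  nb ...##: next=.  (t=0,i=12, bit3=0)
  nb ...#.: next=.  (t=1,i=5, bit2=0)
  nb ....#: next=#  (t=0,i=17, bit1=1)
  nb .....: next=#  (t=1,i=9, bit0=1)
  bits 00110111100000001000101000010011 = 931170835

931170835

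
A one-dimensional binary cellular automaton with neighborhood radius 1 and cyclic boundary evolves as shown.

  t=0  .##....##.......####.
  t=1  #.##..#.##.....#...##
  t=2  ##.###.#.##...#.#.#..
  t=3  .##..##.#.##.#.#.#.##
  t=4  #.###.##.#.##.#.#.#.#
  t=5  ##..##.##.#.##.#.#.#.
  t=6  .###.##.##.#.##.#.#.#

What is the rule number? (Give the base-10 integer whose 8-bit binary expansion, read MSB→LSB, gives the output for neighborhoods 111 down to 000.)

114

  ###|.  b7=0 t=0,i=17
  ##.|#  b6=1 t=0,i=2
  #.#|#  b5=1 t=1,i=1
  #..|#  b4=1 t=0,i=3
  .##|.  b3=0 t=0,i=1
  .#.|.  b2=0 t=1,i=6
  ..#|#  b1=1 t=0,i=0
  ...|.  b0=0 t=0,i=4
  bits 01110010 = 114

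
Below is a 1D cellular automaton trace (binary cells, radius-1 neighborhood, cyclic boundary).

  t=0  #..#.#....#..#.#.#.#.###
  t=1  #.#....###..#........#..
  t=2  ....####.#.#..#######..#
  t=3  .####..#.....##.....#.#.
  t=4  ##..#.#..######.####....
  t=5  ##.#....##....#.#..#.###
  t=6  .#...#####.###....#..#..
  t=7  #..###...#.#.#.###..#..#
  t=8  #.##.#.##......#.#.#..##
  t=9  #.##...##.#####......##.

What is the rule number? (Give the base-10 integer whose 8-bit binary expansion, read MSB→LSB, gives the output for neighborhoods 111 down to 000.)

  ### -> .   bit 7 = 0  t=0,i=22
  ##. -> #   bit 6 = 1  t=0,i=0
  #.# -> .   bit 5 = 0  t=0,i=4
  #.. -> .   bit 4 = 0  t=0,i=1
  .## -> #   bit 3 = 1  t=0,i=21
  .#. -> .   bit 2 = 0  t=0,i=3
  ..# -> #   bit 1 = 1  t=0,i=2
  ... -> #   bit 0 = 1  t=0,i=7
  bits 01001011 = 75

75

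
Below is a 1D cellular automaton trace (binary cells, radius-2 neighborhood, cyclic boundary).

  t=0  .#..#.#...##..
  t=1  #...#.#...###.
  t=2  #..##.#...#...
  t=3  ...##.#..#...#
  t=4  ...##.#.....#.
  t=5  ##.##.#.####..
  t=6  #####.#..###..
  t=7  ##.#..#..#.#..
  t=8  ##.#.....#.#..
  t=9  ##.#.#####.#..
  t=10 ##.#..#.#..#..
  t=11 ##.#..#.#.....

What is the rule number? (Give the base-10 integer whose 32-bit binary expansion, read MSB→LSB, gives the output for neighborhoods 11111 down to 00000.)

  nb #####: next=.  (t=6,i=2, bit31=0)
  nb ####.: next=#  (t=5,i=10, bit30=1)
  nb ###.#: next=.  (t=1,i=12, bit29=0)
  nb ###..: next=#  (t=5,i=11, bit28=1)
  nb ##.##: next=#  (t=5,i=2, bit27=1)
  nb ##.#.: next=.  (t=1,i=13, bit26=0)
  nb ##..#: next=.  (t=5,i=12, bit25=0)
  nb ##...: next=#  (t=0,i=12, bit24=1)
  nb #.###: next=.  (t=5,i=8, bit23=0)
  nb #.##.: next=#  (t=5,i=3, bit22=1)
  nb #.#.#: next=#  (t=5,i=6, bit21=1)
  nb #.#..: next=#  (t=0,i=6, bit20=1)
  nb #..##: next=.  (t=2,i=2, bit19=0)
  nb #..#.: next=.  (t=0,i=3, bit18=0)
  nb #...#: next=.  (t=0,i=8, bit17=0)
  nb #....: next=#  (t=4,i=0, bit16=1)
  nb .####: next=#  (t=5,i=9, bit15=1)
  nb .###.: next=.  (t=1,i=11, bit14=0)
  nb .##.#: next=#  (t=2,i=4, bit13=1)
  nb .##..: next=#  (t=0,i=11, bit12=1)
  nb .#.##: next=.  (t=5,i=7, bit11=0)
  nb .#.#.: next=.  (t=0,i=5, bit10=0)
  nb .#..#: next=.  (t=0,i=2, bit9=0)
  nb .#...: next=.  (t=0,i=7, bit8=0)
  nb ..###: next=#  (t=1,i=10, bit7=1)
  nb ..##.: next=#  (t=0,i=10, bit6=1)
  nb ..#.#: next=#  (t=0,i=4, bit5=1)
  nb ..#..: next=.  (t=0,i=1, bit4=0)
  nb ...##: next=.  (t=0,i=9, bit3=0)
  nb ...#.: next=#  (t=0,i=0, bit2=1)
  nb ....#: next=#  (t=4,i=1, bit1=1)
  nb .....: next=#  (t=4,i=9, bit0=1)
  bits 01011001011100011011000011100111 = 1500623079

1500623079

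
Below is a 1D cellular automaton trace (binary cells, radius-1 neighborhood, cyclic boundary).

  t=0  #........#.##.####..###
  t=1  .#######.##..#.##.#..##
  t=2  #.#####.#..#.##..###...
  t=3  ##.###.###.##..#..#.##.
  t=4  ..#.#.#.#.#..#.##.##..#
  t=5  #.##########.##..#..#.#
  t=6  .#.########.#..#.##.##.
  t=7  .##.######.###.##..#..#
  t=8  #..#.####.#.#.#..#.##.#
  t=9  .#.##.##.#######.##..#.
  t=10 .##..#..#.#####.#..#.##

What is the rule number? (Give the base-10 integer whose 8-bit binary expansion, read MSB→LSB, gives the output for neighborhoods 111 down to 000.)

  ###|#  b7=1 t=0,i=15
  ##.|.  b6=0 t=0,i=0
  #.#|#  b5=1 t=0,i=10
  #..|#  b4=1 t=0,i=1
  .##|.  b3=0 t=0,i=11
  .#.|#  b2=1 t=0,i=9
  ..#|.  b1=0 t=0,i=8
  ...|#  b0=1 t=0,i=2
  bits 10110101 = 181

181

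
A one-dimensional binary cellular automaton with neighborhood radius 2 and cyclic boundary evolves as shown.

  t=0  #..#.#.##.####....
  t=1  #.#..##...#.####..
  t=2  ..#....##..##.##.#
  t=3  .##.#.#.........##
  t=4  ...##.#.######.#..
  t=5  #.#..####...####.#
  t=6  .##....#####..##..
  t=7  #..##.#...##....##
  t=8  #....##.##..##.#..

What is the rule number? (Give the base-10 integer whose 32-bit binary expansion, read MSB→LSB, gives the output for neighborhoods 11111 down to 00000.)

  ##### -> .   bit 31 = 0  t=4,i=10
  ####. -> #   bit 30 = 1  t=0,i=12
  ###.# -> #   bit 29 = 1  t=4,i=13
  ###.. -> #   bit 28 = 1  t=0,i=13
  ##.## -> .   bit 27 = 0  t=0,i=9
  ##.#. -> #   bit 26 = 1  t=2,i=16
  ##..# -> .   bit 25 = 0  t=1,i=16
  ##... -> #   bit 24 = 1  t=0,i=14
  #.### -> #   bit 23 = 1  t=0,i=10
  #.##. -> .   bit 22 = 0  t=0,i=7
  #.#.# -> #   bit 21 = 1  t=0,i=5
  #.#.. -> #   bit 20 = 1  t=1,i=2
  #..## -> .   bit 19 = 0  t=1,i=4
  #..#. -> #   bit 18 = 1  t=0,i=2
  #...# -> #   bit 17 = 1  t=1,i=8
  #.... -> #   bit 16 = 1  t=0,i=15
  .#### -> .   bit 15 = 0  t=0,i=11
  .###. -> .   bit 14 = 0  t=7,i=17
  .##.# -> .   bit 13 = 0  t=0,i=8
  .##.. -> .   bit 12 = 0  t=1,i=6
  .#.## -> #   bit 11 = 1  t=0,i=6
  .#.#. -> .   bit 10 = 0  t=0,i=4
  .#..# -> .   bit 9 = 0  t=0,i=1
  .#... -> .   bit 8 = 0  t=2,i=3
  ..### -> .   bit 7 = 0  t=5,i=5
  ..##. -> .   bit 6 = 0  t=1,i=5
  ..#.# -> .   bit 5 = 0  t=0,i=3
  ..#.. -> #   bit 4 = 1  t=0,i=0
  ...## -> #   bit 3 = 1  t=2,i=6
  ...#. -> .   bit 2 = 0  t=0,i=17
  ....# -> .   bit 1 = 0  t=0,i=16
  ..... -> #   bit 0 = 1  t=3,i=9
  bits 01110101101101110000100000011001 = 1974929433

1974929433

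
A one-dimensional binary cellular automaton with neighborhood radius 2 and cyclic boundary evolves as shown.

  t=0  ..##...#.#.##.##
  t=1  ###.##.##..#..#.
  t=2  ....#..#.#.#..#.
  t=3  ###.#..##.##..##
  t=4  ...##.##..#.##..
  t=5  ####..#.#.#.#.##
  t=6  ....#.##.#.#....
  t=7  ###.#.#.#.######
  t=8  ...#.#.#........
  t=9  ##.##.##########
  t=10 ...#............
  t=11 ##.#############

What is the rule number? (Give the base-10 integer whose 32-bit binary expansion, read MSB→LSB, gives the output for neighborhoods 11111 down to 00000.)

  ##### -> .   bit 31 = 0  t=3,i=0
  ####. -> .   bit 30 = 0  t=3,i=1
  ###.# -> .   bit 29 = 0  t=1,i=2
  ###.. -> .   bit 28 = 0  t=5,i=3
  ##.## -> .   bit 27 = 0  t=0,i=13
  ##.#. -> #   bit 26 = 1  t=3,i=3
  ##..# -> #   bit 25 = 1  t=0,i=0
  ##... -> #   bit 24 = 1  t=0,i=4
  #.### -> .   bit 23 = 0  t=1,i=0
  #.##. -> #   bit 22 = 1  t=0,i=11
  #.#.# -> .   bit 21 = 0  t=0,i=9
  #.#.. -> #   bit 20 = 1  t=2,i=11
  #..## -> #   bit 19 = 1  t=0,i=1
  #..#. -> .   bit 18 = 0  t=1,i=10
  #...# -> #   bit 17 = 1  t=0,i=5
  #.... -> #   bit 16 = 1  t=2,i=0
  .#### -> .   bit 15 = 0  t=3,i=15
  .###. -> .   bit 14 = 0  t=1,i=1
  .##.# -> .   bit 13 = 0  t=0,i=12
  .##.. -> .   bit 12 = 0  t=0,i=3
  .#.## -> .   bit 11 = 0  t=0,i=10
  .#.#. -> #   bit 10 = 1  t=0,i=8
  .#..# -> .   bit 9 = 0  t=1,i=12
  .#... -> #   bit 8 = 1  t=2,i=15
  ..### -> .   bit 7 = 0  t=3,i=14
  ..##. -> #   bit 6 = 1  t=0,i=2
  ..#.# -> #   bit 5 = 1  t=0,i=7
  ..#.. -> #   bit 4 = 1  t=1,i=11
  ...## -> #   bit 3 = 1  t=4,i=2
  ...#. -> .   bit 2 = 0  t=0,i=6
  ....# -> #   bit 1 = 1  t=2,i=2
  ..... -> #   bit 0 = 1  t=2,i=1
  bits 00000111010110110000010101111011 = 123405691

123405691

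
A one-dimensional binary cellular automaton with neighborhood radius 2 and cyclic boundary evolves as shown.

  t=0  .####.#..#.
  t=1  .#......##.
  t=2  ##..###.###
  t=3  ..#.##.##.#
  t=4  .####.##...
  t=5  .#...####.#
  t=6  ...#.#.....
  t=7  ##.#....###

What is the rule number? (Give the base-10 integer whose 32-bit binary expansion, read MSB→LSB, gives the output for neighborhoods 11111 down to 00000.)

  nb #####: next=#  (t=2,i=10, bit31=1)
  nb ####.: next=.  (t=0,i=3, bit30=0)
  nb ###.#: next=.  (t=0,i=4, bit29=0)
  nb ###..: next=.  (t=2,i=1, bit28=0)
  nb ##.##: next=#  (t=2,i=7, bit27=1)
  nb ##.#.: next=.  (t=0,i=5, bit26=0)
  nb ##..#: next=#  (t=1,i=10, bit25=1)
  nb ##...: next=#  (t=4,i=8, bit24=1)
  nb #.###: next=#  (t=2,i=8, bit23=1)
  nb #.##.: next=#  (t=3,i=4, bit22=1)
  nb #.#.#: next=.  (t=5,i=10, bit21=0)
  nb #.#..: next=.  (t=0,i=6, bit20=0)
  nb #..##: next=.  (t=0,i=0, bit19=0)
  nb #..#.: next=#  (t=0,i=8, bit18=1)
  nb #...#: next=#  (t=5,i=3, bit17=1)
  nb #....: next=.  (t=1,i=3, bit16=0)
  nb .####: next=.  (t=0,i=2, bit15=0)
  nb .###.: next=#  (t=2,i=5, bit14=1)
  nb .##.#: next=.  (t=3,i=5, bit13=0)
  nb .##..: next=#  (t=1,i=9, bit12=1)
  nb .#.##: next=#  (t=3,i=3, bit11=1)
  nb .#.#.: next=.  (t=5,i=0, bit10=0)
  nb .#..#: next=.  (t=0,i=7, bit9=0)
  nb .#...: next=.  (t=1,i=2, bit8=0)
  nb ..###: next=#  (t=0,i=1, bit7=1)
  nb ..##.: next=#  (t=1,i=8, bit6=1)
  nb ..#.#: next=#  (t=3,i=2, bit5=1)
  nb ..#..: next=#  (t=0,i=9, bit4=1)
  nb ...##: next=.  (t=1,i=7, bit3=0)
  nb ...#.: next=.  (t=6,i=2, bit2=0)
  nb ....#: next=#  (t=1,i=6, bit1=1)
  nb .....: next=#  (t=1,i=4, bit0=1)
  bits 10001011110001100101100011110011 = 2345031923

2345031923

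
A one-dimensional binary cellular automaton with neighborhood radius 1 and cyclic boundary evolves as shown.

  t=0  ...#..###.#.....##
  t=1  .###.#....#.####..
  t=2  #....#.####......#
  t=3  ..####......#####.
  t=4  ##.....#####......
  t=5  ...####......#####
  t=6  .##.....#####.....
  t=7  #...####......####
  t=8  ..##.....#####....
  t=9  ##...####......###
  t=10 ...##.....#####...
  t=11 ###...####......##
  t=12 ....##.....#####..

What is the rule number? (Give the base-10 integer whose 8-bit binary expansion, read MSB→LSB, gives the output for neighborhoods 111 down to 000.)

7

  ###|.  b7=0 t=0,i=7
  ##.|.  b6=0 t=0,i=8
  #.#|.  b5=0 t=0,i=9
  #..|.  b4=0 t=0,i=0
  .##|.  b3=0 t=0,i=6
  .#.|#  b2=1 t=0,i=3
  ..#|#  b1=1 t=0,i=2
  ...|#  b0=1 t=0,i=1
  bits 00000111 = 7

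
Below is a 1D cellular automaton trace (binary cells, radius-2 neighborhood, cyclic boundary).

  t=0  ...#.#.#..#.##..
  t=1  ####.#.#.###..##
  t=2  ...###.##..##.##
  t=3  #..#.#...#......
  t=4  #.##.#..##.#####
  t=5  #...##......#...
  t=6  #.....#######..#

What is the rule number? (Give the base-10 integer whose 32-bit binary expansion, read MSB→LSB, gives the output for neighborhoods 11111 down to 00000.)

  #####|.  b31=0 t=1,i=0
  ####.|.  b30=0 t=1,i=2
  ###.#|#  b29=1 t=1,i=3
  ###..|#  b28=1 t=1,i=11
  ##.##|.  b27=0 t=2,i=6
  ##.#.|#  b26=1 t=1,i=4
  ##..#|#  b25=1 t=1,i=12
  ##...|#  b24=1 t=0,i=14
  #.###|.  b23=0 t=1,i=9
  #.##.|.  b22=0 t=0,i=12
  #.#.#|#  b21=1 t=0,i=5
  #.#..|#  b20=1 t=0,i=7
  #..##|.  b19=0 t=1,i=13
  #..#.|#  b18=1 t=0,i=9
  #...#|.  b17=0 t=2,i=1
  #....|#  b16=1 t=0,i=15
  .####|#  b15=1 t=1,i=15
  .###.|.  b14=0 t=1,i=10
  .##.#|.  b13=0 t=2,i=12
  .##..|.  b12=0 t=0,i=13
  .#.##|#  b11=1 t=0,i=11
  .#.#.|.  b10=0 t=0,i=4
  .#..#|.  b9=0 t=0,i=8
  .#...|.  b8=0 t=3,i=6
  ..###|#  b7=1 t=1,i=14
  ..##.|.  b6=0 t=2,i=11
  ..#.#|#  b5=1 t=0,i=3
  ..#..|#  b4=1 t=3,i=0
  ...##|.  b3=0 t=2,i=2
  ...#.|#  b2=1 t=0,i=2
  ....#|#  b1=1 t=0,i=1
  .....|#  b0=1 t=0,i=0
  bits 00110111001101011000100010110111 = 926255287

926255287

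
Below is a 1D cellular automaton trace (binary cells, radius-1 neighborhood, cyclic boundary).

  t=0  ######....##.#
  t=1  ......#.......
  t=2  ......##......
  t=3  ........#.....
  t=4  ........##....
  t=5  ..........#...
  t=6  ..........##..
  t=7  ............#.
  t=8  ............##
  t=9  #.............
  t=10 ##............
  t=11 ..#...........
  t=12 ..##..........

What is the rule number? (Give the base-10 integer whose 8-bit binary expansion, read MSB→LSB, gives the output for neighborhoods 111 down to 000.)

  ### -> .   bit 7 = 0  t=0,i=0
  ##. -> .   bit 6 = 0  t=0,i=5
  #.# -> .   bit 5 = 0  t=0,i=12
  #.. -> #   bit 4 = 1  t=0,i=6
  .## -> .   bit 3 = 0  t=0,i=10
  .#. -> #   bit 2 = 1  t=1,i=6
  ..# -> .   bit 1 = 0  t=0,i=9
  ... -> .   bit 0 = 0  t=0,i=7
  bits 00010100 = 20

20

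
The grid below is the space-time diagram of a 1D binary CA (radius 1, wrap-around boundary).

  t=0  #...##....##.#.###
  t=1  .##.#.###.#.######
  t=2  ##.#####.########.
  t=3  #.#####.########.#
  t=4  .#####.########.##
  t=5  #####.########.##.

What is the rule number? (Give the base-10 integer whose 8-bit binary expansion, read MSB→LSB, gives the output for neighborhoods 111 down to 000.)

189

  nb ###: next=#  (t=0,i=16, bit7=1)
  nb ##.: next=.  (t=0,i=0, bit6=0)
  nb #.#: next=#  (t=0,i=12, bit5=1)
  nb #..: next=#  (t=0,i=1, bit4=1)
  nb .##: next=#  (t=0,i=4, bit3=1)
  nb .#.: next=#  (t=0,i=13, bit2=1)
  nb ..#: next=.  (t=0,i=3, bit1=0)
  nb ...: next=#  (t=0,i=2, bit0=1)
  bits 10111101 = 189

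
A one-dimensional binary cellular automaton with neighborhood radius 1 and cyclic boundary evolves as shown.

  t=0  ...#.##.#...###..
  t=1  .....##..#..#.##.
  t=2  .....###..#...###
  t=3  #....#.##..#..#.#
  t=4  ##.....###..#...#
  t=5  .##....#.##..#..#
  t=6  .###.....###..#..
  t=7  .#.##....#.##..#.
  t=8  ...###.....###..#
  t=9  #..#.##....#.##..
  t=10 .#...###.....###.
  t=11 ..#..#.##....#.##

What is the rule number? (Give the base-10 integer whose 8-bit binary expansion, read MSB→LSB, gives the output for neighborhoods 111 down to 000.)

  ### -> .   bit 7 = 0  t=0,i=13
  ##. -> #   bit 6 = 1  t=0,i=6
  #.# -> .   bit 5 = 0  t=0,i=4
  #.. -> #   bit 4 = 1  t=0,i=9
  .## -> #   bit 3 = 1  t=0,i=5
  .#. -> .   bit 2 = 0  t=0,i=3
  ..# -> .   bit 1 = 0  t=0,i=2
  ... -> .   bit 0 = 0  t=0,i=0
  bits 01011000 = 88

88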